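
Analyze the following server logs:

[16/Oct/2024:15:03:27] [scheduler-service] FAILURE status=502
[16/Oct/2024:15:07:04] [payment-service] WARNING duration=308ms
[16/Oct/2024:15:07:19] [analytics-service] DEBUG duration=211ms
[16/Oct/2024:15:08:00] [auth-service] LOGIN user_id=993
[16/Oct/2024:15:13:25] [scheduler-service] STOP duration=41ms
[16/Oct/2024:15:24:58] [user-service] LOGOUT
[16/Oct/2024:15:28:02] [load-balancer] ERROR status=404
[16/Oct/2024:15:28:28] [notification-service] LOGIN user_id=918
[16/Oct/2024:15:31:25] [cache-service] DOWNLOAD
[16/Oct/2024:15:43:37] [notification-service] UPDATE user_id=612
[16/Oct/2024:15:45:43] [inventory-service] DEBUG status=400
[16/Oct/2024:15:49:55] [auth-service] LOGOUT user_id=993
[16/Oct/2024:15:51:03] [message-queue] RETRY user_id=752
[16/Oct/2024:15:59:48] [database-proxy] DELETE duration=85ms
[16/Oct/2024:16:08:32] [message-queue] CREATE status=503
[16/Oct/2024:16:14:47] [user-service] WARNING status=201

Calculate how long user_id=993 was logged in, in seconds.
2515

To calculate session duration:

1. Find LOGIN event for user_id=993: 16/Oct/2024:15:08:00
2. Find LOGOUT event for user_id=993: 16/Oct/2024:15:49:55
3. Session duration: 16/Oct/2024:15:49:55 - 16/Oct/2024:15:08:00 = 2515 seconds (41 minutes)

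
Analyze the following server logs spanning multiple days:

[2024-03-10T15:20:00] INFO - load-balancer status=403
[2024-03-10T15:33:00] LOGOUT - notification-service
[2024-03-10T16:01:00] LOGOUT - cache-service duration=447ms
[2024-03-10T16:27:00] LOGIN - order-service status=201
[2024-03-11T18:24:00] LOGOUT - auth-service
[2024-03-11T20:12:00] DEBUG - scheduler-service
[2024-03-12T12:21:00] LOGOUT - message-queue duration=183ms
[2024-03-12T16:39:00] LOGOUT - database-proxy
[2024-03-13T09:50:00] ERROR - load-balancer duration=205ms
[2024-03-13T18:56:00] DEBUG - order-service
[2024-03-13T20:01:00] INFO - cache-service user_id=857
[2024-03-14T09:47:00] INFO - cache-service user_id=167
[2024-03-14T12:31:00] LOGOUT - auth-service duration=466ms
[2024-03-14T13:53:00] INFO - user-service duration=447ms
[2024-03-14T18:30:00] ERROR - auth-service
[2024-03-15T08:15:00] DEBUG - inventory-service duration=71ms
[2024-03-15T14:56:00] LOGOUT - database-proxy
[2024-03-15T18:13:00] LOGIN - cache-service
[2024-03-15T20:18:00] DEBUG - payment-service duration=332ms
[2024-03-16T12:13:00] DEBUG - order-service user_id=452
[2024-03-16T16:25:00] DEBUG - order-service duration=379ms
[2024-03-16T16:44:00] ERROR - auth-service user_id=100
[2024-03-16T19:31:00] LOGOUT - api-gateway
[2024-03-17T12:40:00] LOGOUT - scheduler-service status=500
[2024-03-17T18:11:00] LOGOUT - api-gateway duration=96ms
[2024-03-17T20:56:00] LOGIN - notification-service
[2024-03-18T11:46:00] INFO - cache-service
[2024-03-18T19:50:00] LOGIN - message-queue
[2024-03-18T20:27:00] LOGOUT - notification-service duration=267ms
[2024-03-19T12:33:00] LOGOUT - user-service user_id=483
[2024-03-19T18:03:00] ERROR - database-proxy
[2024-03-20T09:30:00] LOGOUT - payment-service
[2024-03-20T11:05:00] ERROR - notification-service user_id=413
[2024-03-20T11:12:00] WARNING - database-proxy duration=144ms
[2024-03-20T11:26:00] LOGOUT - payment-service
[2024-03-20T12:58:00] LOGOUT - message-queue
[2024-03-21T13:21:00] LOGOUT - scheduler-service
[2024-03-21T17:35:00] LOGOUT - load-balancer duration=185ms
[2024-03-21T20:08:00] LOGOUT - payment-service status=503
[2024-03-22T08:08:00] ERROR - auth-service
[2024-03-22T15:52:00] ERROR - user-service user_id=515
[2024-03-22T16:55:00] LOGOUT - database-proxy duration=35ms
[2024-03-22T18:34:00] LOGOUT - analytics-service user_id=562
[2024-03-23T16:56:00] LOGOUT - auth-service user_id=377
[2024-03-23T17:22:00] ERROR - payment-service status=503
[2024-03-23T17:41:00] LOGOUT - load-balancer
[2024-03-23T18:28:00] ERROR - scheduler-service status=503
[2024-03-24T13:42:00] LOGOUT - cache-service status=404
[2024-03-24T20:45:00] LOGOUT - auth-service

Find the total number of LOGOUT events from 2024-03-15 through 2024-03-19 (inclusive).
6

To filter by date range:

1. Date range: 2024-03-15 through 2024-03-19, both dates inclusive
2. Filter for LOGOUT events whose date falls in this range
3. Count matching events: 6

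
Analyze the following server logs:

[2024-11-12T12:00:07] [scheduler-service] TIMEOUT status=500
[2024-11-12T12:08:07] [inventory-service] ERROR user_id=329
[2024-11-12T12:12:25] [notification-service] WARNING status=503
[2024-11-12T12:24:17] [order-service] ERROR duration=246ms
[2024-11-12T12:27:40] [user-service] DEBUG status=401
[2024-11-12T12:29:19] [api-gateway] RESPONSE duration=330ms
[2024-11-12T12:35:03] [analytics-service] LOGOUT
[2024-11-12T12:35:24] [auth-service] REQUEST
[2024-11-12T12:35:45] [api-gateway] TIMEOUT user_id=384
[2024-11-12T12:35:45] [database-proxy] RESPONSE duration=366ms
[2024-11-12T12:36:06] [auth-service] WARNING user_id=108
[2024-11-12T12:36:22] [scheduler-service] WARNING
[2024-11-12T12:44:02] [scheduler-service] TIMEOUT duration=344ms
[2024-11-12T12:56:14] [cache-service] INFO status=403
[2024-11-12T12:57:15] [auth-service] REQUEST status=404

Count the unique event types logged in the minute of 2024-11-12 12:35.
4

To count unique event types:

1. Filter events in the minute starting at 2024-11-12 12:35
2. Extract event types from matching entries
3. Count unique types: 4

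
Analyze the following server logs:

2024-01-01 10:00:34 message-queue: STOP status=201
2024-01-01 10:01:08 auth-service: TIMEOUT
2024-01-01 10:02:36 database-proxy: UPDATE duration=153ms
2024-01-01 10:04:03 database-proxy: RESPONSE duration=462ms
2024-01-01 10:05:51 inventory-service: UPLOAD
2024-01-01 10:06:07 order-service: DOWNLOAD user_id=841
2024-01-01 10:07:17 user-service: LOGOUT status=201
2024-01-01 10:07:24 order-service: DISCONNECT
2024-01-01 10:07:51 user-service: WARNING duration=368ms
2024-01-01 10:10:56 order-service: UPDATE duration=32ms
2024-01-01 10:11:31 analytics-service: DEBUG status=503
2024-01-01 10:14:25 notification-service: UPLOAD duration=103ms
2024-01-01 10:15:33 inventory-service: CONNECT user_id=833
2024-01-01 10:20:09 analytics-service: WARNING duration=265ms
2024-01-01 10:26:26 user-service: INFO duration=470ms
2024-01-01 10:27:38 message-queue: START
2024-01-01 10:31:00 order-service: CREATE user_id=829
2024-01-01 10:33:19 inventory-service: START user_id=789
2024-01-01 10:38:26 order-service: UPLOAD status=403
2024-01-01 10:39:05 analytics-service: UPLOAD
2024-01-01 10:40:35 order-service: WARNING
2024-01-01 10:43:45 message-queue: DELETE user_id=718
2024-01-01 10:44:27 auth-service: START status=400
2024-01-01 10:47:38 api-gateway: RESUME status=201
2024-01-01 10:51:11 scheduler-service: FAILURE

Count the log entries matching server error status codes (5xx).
1

To find matching entries:

1. Pattern to match: server error status codes (5xx)
2. Scan each log entry for the pattern
3. Count matches: 1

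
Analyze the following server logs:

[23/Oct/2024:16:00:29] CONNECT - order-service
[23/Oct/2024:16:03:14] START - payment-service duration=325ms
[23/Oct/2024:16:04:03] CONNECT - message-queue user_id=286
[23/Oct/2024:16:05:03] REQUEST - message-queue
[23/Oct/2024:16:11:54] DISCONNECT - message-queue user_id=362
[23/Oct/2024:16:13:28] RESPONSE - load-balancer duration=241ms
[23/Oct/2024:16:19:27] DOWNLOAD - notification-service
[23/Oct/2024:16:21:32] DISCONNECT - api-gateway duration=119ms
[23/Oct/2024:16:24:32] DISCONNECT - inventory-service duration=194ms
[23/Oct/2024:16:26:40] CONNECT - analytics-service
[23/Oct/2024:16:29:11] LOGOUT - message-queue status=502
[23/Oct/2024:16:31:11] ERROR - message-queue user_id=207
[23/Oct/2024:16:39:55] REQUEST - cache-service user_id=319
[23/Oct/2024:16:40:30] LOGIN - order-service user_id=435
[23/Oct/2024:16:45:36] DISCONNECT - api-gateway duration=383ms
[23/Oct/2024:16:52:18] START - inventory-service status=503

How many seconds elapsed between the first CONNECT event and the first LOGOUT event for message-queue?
1508

To find the time between events:

1. Locate the first CONNECT event for message-queue: 23/Oct/2024:16:04:03
2. Locate the first LOGOUT event for message-queue: 23/Oct/2024:16:29:11
3. Calculate the difference: 23/Oct/2024:16:29:11 - 23/Oct/2024:16:04:03 = 1508 seconds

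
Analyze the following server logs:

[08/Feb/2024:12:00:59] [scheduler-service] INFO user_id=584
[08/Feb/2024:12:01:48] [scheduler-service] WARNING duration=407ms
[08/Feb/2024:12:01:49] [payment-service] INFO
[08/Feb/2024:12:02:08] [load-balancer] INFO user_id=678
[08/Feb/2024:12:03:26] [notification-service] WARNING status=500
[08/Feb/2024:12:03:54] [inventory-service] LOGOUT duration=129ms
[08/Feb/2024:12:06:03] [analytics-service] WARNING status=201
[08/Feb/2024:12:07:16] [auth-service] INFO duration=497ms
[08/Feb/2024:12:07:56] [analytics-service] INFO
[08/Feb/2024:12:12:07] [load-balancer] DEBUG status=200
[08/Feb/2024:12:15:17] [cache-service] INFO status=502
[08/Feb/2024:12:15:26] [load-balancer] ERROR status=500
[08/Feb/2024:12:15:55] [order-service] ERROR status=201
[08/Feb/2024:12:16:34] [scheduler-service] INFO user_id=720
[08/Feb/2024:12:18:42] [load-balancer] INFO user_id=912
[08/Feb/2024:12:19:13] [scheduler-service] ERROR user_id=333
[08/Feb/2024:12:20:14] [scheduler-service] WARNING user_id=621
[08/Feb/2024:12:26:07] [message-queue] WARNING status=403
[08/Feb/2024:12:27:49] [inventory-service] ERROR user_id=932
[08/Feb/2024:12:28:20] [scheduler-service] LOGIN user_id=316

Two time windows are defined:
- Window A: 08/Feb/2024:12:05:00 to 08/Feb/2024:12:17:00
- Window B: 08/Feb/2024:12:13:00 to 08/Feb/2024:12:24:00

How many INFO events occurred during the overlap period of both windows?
2

To find overlap events:

1. Window A: 08/Feb/2024:12:05:00 to 08/Feb/2024:12:17:00
2. Window B: 08/Feb/2024:12:13:00 to 08/Feb/2024:12:24:00
3. Overlap period: 08/Feb/2024:12:13:00 to 08/Feb/2024:12:17:00
4. Count INFO events in overlap: 2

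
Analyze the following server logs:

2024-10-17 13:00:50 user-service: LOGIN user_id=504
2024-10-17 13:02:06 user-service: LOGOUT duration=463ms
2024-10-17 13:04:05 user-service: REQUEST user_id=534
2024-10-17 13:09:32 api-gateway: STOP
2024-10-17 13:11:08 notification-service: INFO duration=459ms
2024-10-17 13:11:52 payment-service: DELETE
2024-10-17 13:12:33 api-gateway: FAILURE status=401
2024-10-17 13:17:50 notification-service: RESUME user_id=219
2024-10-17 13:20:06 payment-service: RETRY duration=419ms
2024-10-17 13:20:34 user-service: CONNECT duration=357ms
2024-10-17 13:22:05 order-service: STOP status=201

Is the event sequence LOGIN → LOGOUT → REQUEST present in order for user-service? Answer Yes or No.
Yes

To verify sequence order:

1. Find all events in sequence LOGIN → LOGOUT → REQUEST for user-service
2. Extract their timestamps
3. Check if timestamps are in ascending order
4. Result: Yes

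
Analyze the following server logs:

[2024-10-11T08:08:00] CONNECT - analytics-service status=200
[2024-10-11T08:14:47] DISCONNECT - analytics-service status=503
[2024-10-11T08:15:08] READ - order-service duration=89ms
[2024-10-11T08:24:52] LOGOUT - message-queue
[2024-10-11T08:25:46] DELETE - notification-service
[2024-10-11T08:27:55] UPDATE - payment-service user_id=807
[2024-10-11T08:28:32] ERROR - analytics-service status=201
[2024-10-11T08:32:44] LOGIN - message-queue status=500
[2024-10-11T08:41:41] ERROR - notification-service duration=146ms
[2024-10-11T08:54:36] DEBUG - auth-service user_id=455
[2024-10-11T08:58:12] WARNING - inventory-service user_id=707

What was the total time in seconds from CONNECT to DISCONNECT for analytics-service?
407

To calculate state duration:

1. Find CONNECT event for analytics-service: 2024-10-11T08:08:00
2. Find DISCONNECT event for analytics-service: 2024-10-11T08:14:47
3. Calculate duration: 2024-10-11T08:14:47 - 2024-10-11T08:08:00 = 407 seconds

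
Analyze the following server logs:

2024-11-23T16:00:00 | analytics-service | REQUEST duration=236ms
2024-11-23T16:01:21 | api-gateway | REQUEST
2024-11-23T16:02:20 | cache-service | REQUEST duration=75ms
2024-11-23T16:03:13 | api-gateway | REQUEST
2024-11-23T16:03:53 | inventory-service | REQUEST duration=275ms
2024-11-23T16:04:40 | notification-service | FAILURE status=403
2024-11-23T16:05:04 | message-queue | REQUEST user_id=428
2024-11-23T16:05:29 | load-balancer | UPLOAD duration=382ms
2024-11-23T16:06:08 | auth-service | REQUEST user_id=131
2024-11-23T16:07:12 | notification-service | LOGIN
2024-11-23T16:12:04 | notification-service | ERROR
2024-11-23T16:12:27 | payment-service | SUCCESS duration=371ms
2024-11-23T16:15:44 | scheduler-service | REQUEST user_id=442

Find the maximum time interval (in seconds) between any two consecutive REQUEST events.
576

To find the longest gap:

1. Extract all REQUEST events in chronological order
2. Calculate time differences between consecutive events
3. Find the maximum difference
4. Longest gap: 576 seconds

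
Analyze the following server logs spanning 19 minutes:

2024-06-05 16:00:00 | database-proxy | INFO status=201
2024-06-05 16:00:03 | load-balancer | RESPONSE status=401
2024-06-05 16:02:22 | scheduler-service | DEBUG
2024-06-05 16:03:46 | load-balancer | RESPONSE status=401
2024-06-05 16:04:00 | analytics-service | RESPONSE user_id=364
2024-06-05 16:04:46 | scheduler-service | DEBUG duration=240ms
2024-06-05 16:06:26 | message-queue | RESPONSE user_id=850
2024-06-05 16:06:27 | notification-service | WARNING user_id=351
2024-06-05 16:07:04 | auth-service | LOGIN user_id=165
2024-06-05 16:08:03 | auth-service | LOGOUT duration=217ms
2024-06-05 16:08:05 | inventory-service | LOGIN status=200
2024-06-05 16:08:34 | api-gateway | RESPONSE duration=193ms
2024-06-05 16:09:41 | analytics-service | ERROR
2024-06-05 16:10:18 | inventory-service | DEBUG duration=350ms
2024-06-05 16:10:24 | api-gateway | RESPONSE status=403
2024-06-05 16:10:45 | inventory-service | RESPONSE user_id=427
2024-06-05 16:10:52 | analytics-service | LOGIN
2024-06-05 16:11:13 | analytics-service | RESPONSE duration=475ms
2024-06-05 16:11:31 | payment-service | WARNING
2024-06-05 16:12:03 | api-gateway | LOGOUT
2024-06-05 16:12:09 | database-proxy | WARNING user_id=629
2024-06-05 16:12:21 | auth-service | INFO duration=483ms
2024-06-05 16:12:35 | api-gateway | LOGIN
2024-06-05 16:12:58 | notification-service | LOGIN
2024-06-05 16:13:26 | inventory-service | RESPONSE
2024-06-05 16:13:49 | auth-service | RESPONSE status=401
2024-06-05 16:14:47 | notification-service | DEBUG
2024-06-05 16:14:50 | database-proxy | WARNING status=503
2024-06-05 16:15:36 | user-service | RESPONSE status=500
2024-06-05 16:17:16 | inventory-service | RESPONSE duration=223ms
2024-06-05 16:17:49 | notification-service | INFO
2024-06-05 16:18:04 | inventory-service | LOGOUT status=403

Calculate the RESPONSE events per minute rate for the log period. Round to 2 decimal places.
0.63

To calculate the rate:

1. Count total RESPONSE events: 12
2. Total time period: 19 minutes
3. Rate = 12 / 19 = 0.63 events per minute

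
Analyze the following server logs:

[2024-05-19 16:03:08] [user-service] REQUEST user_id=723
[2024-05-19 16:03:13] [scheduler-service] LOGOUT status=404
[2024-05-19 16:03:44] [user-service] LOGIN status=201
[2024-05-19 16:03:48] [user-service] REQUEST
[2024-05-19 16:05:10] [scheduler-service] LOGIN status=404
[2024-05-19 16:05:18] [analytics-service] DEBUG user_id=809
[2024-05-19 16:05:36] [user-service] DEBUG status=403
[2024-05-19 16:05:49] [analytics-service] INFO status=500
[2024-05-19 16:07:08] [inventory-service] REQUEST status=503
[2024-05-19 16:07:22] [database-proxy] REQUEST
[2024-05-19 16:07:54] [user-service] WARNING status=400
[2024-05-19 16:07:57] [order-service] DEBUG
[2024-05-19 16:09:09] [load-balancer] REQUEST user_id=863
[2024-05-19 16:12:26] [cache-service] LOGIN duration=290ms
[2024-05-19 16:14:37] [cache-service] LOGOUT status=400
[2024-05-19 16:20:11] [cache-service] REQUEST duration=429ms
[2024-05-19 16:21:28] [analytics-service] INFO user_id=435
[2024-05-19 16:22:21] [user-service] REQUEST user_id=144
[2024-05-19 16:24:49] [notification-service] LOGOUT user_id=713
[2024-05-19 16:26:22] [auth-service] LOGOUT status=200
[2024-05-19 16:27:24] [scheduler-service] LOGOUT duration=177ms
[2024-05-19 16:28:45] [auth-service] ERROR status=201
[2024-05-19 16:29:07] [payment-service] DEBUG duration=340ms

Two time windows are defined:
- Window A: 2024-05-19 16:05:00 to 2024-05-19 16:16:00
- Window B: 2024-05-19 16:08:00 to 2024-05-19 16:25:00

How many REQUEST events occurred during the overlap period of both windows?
1

To find overlap events:

1. Window A: 2024-05-19 16:05:00 to 2024-05-19 16:16:00
2. Window B: 2024-05-19 16:08:00 to 2024-05-19 16:25:00
3. Overlap period: 2024-05-19 16:08:00 to 2024-05-19 16:16:00
4. Count REQUEST events in overlap: 1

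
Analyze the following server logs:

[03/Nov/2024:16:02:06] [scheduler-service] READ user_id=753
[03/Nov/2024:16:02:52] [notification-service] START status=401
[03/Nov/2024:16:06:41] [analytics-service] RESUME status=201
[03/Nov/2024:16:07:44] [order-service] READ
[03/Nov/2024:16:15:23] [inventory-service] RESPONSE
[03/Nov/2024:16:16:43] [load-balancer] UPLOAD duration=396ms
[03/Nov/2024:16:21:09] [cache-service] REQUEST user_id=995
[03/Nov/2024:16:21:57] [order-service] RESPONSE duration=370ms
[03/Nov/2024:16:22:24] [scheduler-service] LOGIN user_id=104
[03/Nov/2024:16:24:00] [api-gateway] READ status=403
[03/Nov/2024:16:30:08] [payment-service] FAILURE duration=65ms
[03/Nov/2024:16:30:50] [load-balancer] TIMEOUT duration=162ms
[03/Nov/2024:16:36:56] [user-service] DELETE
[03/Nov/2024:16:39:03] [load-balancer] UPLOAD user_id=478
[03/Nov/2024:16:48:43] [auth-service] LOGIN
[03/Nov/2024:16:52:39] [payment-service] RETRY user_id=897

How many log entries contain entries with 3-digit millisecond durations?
3

To find matching entries:

1. Pattern to match: entries with 3-digit millisecond durations
2. Scan each log entry for the pattern
3. Count matches: 3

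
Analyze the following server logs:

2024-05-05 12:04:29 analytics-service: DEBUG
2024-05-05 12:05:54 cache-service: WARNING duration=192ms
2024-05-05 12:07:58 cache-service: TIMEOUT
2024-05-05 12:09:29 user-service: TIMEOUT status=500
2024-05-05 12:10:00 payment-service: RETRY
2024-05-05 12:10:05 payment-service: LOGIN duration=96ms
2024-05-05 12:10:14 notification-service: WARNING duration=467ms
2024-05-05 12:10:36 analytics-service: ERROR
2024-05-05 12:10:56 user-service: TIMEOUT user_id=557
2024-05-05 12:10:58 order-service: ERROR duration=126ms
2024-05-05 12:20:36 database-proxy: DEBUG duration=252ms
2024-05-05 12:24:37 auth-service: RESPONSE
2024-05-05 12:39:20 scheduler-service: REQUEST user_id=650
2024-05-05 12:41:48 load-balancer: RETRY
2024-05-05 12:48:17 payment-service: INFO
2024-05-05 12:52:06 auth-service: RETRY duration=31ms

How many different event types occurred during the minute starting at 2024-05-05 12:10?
5

To count unique event types:

1. Filter events in the minute starting at 2024-05-05 12:10
2. Extract event types from matching entries
3. Count unique types: 5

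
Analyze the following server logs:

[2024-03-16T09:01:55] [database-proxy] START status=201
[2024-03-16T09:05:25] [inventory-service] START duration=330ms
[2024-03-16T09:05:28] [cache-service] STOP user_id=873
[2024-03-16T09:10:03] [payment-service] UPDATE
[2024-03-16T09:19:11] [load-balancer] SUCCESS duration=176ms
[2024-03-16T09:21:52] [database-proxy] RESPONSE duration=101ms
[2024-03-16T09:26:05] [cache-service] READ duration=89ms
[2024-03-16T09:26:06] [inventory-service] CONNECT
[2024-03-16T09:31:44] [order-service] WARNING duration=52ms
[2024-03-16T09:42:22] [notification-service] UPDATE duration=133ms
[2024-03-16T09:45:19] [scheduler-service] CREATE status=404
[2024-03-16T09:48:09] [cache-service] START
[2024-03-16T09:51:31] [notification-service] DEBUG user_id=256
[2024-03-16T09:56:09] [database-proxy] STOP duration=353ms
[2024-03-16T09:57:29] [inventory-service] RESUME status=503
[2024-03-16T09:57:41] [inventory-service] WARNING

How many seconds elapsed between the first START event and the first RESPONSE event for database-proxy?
1197

To find the time between events:

1. Locate the first START event for database-proxy: 2024-03-16T09:01:55
2. Locate the first RESPONSE event for database-proxy: 2024-03-16T09:21:52
3. Calculate the difference: 2024-03-16T09:21:52 - 2024-03-16T09:01:55 = 1197 seconds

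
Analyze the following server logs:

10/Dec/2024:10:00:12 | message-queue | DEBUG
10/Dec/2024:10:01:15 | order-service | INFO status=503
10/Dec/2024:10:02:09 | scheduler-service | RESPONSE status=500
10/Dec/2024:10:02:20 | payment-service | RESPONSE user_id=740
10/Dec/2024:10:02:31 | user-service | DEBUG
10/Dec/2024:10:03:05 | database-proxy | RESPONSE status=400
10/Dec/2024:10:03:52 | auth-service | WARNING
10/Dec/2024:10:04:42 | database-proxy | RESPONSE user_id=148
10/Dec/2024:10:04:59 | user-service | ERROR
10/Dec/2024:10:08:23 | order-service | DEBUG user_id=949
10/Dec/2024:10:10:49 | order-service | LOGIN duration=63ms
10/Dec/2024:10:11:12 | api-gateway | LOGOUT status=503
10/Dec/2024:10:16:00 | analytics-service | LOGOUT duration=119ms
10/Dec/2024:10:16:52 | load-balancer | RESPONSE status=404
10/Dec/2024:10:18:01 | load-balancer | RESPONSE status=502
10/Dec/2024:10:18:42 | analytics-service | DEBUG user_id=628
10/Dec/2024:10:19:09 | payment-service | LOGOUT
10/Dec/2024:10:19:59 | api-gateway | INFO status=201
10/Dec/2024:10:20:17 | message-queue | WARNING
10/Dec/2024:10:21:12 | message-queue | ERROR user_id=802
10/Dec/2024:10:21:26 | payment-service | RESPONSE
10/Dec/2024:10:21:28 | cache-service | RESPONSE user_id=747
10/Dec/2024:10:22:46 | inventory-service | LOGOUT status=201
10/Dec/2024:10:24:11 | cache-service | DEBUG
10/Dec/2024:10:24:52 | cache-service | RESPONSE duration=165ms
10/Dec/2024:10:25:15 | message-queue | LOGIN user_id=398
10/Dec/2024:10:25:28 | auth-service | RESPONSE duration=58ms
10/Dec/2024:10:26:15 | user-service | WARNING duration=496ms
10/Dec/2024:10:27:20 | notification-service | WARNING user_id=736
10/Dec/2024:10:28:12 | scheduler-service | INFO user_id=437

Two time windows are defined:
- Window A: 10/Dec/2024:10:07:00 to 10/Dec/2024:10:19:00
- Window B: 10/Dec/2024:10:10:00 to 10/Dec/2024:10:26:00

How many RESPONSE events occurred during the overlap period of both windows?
2

To find overlap events:

1. Window A: 10/Dec/2024:10:07:00 to 10/Dec/2024:10:19:00
2. Window B: 10/Dec/2024:10:10:00 to 10/Dec/2024:10:26:00
3. Overlap period: 10/Dec/2024:10:10:00 to 10/Dec/2024:10:19:00
4. Count RESPONSE events in overlap: 2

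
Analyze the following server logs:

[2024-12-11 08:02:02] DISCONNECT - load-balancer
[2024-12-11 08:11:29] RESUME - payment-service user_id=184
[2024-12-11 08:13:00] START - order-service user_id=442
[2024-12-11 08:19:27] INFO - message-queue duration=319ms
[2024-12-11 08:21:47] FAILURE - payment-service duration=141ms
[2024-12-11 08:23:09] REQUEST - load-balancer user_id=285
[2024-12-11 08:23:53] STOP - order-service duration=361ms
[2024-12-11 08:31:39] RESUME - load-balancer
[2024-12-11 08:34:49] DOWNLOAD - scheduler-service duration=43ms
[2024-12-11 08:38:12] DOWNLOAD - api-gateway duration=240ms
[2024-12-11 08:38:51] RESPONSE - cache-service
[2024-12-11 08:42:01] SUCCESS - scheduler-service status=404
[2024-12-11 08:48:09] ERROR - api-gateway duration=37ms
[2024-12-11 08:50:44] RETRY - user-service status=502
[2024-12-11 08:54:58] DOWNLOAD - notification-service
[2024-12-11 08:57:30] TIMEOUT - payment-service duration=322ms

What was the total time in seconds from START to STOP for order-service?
653

To calculate state duration:

1. Find START event for order-service: 2024-12-11 08:13:00
2. Find STOP event for order-service: 2024-12-11 08:23:53
3. Calculate duration: 2024-12-11 08:23:53 - 2024-12-11 08:13:00 = 653 seconds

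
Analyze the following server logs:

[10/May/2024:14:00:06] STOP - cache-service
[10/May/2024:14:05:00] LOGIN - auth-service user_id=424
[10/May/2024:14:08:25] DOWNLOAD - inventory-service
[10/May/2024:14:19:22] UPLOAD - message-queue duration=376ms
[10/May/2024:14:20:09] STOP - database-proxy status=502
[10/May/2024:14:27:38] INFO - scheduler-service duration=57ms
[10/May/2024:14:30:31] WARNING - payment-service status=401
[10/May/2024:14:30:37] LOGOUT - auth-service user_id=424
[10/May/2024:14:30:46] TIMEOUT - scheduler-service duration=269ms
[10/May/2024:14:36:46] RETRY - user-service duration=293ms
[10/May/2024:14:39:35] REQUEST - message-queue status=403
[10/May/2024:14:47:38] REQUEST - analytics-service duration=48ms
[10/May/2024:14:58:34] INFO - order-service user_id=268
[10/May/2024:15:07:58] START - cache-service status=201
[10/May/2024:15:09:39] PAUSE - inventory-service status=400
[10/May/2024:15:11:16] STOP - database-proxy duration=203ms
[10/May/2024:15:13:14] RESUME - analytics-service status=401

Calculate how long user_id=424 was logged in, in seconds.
1537

To calculate session duration:

1. Find LOGIN event for user_id=424: 10/May/2024:14:05:00
2. Find LOGOUT event for user_id=424: 10/May/2024:14:30:37
3. Session duration: 10/May/2024:14:30:37 - 10/May/2024:14:05:00 = 1537 seconds (25 minutes)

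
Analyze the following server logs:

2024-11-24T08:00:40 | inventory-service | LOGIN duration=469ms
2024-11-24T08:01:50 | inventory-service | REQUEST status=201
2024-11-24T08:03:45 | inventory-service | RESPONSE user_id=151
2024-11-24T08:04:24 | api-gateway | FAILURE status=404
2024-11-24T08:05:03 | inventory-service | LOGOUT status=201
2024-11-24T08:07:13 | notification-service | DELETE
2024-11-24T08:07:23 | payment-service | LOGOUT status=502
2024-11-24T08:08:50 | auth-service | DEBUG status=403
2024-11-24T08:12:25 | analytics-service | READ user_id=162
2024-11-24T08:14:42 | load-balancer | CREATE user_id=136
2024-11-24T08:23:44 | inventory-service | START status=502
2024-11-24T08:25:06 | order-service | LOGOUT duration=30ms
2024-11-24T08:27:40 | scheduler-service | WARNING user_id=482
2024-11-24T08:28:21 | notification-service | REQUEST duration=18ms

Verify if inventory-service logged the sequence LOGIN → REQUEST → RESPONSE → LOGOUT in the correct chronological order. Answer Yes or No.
Yes

To verify sequence order:

1. Find all events in sequence LOGIN → REQUEST → RESPONSE → LOGOUT for inventory-service
2. Extract their timestamps
3. Check if timestamps are in ascending order
4. Result: Yes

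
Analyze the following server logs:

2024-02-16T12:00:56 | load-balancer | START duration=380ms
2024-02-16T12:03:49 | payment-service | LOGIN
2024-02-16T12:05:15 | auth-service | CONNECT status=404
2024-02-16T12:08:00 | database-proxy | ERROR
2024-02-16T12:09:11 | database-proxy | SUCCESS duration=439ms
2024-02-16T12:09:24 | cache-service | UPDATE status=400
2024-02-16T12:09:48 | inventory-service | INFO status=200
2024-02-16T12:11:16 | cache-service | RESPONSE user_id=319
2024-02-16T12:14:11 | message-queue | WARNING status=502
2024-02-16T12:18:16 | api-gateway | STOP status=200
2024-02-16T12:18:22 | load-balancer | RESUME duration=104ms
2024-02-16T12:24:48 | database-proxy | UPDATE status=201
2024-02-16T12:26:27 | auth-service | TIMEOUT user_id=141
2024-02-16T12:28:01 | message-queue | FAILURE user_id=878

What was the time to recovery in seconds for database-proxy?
71

To calculate recovery time:

1. Find ERROR event for database-proxy: 2024-02-16T12:08:00
2. Find next SUCCESS event for database-proxy: 2024-02-16T12:09:11
3. Recovery time: 2024-02-16T12:09:11 - 2024-02-16T12:08:00 = 71 seconds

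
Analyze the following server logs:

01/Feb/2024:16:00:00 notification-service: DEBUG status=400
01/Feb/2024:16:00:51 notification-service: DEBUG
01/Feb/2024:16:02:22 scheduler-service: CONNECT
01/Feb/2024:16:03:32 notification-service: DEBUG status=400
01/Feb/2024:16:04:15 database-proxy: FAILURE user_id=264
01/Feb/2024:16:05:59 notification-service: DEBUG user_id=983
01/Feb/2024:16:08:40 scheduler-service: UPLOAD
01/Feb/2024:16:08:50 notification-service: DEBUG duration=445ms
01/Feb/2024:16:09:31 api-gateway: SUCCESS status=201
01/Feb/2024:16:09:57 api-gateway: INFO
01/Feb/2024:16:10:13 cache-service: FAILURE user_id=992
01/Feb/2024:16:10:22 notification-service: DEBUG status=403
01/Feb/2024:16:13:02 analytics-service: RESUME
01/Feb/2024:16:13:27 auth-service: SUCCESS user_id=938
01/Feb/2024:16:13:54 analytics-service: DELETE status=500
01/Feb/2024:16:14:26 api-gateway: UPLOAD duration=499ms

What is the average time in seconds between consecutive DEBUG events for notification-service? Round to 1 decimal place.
124.4

To calculate average interval:

1. Find all DEBUG events for notification-service in order
2. Calculate time gaps between consecutive events
3. Compute mean of gaps: 622 / 5 = 124.4 seconds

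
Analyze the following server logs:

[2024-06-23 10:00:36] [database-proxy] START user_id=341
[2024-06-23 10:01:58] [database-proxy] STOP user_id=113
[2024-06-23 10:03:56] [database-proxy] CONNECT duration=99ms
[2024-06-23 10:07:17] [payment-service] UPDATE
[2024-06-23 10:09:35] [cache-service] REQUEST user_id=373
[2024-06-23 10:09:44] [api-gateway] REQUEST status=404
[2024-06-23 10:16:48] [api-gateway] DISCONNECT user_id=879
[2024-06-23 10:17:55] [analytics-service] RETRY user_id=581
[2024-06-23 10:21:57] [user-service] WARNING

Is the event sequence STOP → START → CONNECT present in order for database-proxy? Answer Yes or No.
No

To verify sequence order:

1. Find all events in sequence STOP → START → CONNECT for database-proxy
2. Extract their timestamps
3. Check if timestamps are in ascending order
4. Result: No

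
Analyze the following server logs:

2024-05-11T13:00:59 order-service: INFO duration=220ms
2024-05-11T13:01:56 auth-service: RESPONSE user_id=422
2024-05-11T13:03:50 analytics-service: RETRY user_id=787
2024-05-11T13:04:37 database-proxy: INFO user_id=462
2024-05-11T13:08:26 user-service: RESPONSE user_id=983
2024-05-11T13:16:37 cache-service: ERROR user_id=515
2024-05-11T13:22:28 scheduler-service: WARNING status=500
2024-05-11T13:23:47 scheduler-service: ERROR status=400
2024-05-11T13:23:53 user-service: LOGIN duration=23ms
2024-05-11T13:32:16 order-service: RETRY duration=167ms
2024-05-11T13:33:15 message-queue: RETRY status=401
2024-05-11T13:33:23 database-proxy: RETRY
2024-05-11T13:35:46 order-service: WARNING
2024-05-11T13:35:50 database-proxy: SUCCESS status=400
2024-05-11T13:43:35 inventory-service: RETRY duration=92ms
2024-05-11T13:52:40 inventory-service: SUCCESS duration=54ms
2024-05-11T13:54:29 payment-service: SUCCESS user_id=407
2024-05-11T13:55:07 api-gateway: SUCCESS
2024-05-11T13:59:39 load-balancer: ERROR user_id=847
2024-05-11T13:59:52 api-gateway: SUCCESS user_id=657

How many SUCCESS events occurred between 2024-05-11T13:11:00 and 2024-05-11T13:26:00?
0

To count events in the time window:

1. Window boundaries: 2024-05-11T13:11:00 to 2024-05-11T13:26:00
2. Filter for SUCCESS events within this window
3. Count matching events: 0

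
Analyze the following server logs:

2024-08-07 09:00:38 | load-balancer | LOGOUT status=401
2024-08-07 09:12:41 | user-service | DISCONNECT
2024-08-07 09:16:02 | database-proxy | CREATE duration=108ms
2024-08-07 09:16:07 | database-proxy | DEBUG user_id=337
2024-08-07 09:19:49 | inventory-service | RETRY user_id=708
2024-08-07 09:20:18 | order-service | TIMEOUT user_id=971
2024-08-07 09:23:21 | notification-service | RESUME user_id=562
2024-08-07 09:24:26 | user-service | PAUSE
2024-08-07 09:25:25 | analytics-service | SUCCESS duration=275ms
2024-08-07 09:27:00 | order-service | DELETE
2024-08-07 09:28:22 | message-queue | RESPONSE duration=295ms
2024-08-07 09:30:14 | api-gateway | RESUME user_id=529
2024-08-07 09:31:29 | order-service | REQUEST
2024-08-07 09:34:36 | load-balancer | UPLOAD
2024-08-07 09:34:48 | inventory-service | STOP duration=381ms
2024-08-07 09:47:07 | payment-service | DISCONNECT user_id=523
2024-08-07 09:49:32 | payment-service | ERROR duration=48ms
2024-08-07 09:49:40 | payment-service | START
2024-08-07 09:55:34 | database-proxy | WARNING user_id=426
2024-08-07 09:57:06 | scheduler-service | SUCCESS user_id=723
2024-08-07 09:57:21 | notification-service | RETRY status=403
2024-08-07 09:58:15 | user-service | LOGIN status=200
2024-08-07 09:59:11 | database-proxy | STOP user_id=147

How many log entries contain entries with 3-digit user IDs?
9

To find matching entries:

1. Pattern to match: entries with 3-digit user IDs
2. Scan each log entry for the pattern
3. Count matches: 9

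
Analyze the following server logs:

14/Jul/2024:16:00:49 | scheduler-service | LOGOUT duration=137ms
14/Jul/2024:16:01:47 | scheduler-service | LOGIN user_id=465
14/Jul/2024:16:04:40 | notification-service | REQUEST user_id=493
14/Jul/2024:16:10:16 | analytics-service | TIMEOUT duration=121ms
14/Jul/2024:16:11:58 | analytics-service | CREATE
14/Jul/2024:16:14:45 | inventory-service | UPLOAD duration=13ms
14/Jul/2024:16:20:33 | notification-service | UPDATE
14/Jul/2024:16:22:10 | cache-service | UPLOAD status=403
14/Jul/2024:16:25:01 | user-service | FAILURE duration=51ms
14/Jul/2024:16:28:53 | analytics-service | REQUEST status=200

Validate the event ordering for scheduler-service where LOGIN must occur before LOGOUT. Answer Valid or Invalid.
Invalid

To validate ordering:

1. Required order: LOGIN → LOGOUT
2. Rule: LOGIN must occur before LOGOUT
3. Check actual order of events for scheduler-service
4. Result: Invalid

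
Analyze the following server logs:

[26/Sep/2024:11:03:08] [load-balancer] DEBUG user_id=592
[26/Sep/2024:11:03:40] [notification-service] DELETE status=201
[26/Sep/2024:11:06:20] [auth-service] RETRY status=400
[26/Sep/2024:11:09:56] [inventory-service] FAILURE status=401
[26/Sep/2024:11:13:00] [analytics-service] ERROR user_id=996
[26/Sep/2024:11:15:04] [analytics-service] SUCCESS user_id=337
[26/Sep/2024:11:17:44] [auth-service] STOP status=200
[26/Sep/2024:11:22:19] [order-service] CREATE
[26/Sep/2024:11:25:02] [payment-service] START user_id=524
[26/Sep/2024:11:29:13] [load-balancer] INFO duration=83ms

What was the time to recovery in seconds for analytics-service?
124

To calculate recovery time:

1. Find ERROR event for analytics-service: 26/Sep/2024:11:13:00
2. Find next SUCCESS event for analytics-service: 26/Sep/2024:11:15:04
3. Recovery time: 26/Sep/2024:11:15:04 - 26/Sep/2024:11:13:00 = 124 seconds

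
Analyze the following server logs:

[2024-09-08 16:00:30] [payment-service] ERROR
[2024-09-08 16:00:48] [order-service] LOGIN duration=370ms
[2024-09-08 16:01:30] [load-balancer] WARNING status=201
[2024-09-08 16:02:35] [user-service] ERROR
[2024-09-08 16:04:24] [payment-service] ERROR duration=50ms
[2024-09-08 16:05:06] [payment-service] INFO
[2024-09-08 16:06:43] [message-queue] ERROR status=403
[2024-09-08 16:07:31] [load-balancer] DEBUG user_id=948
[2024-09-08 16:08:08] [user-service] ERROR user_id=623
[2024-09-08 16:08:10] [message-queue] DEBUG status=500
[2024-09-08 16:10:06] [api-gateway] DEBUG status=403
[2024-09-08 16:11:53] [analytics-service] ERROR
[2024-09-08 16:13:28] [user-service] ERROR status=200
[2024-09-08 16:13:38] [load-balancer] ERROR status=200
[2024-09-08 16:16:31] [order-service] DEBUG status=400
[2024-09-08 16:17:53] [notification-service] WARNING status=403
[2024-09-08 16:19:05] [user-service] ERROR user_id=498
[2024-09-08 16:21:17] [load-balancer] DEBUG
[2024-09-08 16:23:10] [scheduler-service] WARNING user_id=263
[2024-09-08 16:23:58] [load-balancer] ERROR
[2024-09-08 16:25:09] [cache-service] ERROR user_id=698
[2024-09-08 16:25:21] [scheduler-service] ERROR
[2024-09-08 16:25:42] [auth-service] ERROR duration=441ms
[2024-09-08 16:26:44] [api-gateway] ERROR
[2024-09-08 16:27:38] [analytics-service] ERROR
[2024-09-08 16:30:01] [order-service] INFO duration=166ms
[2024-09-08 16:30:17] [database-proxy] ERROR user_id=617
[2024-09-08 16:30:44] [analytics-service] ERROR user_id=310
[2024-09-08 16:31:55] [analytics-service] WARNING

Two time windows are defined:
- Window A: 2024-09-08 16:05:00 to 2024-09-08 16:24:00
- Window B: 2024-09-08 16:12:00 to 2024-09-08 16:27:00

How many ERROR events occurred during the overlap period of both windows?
4

To find overlap events:

1. Window A: 2024-09-08 16:05:00 to 2024-09-08 16:24:00
2. Window B: 2024-09-08 16:12:00 to 2024-09-08 16:27:00
3. Overlap period: 2024-09-08 16:12:00 to 2024-09-08 16:24:00
4. Count ERROR events in overlap: 4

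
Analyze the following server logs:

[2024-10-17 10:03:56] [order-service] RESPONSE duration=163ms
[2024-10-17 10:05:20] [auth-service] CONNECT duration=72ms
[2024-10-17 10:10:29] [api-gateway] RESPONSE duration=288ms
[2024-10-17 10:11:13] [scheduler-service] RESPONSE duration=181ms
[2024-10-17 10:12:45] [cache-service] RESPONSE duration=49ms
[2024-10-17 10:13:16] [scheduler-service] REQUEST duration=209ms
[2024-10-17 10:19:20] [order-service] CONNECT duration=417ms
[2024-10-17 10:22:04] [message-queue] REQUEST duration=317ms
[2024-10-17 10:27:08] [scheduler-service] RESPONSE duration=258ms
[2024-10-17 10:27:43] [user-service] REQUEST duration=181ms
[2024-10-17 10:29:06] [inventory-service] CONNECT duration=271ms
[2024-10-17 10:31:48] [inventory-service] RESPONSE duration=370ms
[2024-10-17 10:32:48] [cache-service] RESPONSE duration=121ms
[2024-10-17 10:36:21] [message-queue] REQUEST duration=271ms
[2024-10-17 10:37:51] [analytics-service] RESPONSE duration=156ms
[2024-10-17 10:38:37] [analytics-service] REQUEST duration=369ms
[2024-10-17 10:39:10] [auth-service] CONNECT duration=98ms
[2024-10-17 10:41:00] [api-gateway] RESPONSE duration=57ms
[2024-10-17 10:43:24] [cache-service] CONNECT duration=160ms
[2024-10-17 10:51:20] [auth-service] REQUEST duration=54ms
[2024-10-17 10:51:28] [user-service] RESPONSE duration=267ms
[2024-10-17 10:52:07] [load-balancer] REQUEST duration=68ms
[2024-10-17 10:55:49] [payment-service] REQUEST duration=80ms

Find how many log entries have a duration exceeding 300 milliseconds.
4

To count timeouts:

1. Threshold: 300ms
2. Extract duration from each log entry
3. Count entries where duration > 300
4. Timeout count: 4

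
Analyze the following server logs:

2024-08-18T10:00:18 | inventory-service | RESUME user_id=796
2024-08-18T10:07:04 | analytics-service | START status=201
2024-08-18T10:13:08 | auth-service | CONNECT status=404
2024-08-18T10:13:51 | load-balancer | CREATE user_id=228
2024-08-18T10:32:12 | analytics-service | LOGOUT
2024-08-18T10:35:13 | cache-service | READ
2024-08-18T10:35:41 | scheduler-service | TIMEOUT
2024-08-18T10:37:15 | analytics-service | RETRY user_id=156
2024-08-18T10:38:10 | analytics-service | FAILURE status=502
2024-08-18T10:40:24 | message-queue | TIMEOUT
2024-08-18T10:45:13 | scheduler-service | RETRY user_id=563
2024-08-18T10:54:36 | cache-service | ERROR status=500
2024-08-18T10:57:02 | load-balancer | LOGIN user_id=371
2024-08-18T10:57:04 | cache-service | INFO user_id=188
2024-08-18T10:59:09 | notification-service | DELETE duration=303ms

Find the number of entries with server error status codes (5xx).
2

To find matching entries:

1. Pattern to match: server error status codes (5xx)
2. Scan each log entry for the pattern
3. Count matches: 2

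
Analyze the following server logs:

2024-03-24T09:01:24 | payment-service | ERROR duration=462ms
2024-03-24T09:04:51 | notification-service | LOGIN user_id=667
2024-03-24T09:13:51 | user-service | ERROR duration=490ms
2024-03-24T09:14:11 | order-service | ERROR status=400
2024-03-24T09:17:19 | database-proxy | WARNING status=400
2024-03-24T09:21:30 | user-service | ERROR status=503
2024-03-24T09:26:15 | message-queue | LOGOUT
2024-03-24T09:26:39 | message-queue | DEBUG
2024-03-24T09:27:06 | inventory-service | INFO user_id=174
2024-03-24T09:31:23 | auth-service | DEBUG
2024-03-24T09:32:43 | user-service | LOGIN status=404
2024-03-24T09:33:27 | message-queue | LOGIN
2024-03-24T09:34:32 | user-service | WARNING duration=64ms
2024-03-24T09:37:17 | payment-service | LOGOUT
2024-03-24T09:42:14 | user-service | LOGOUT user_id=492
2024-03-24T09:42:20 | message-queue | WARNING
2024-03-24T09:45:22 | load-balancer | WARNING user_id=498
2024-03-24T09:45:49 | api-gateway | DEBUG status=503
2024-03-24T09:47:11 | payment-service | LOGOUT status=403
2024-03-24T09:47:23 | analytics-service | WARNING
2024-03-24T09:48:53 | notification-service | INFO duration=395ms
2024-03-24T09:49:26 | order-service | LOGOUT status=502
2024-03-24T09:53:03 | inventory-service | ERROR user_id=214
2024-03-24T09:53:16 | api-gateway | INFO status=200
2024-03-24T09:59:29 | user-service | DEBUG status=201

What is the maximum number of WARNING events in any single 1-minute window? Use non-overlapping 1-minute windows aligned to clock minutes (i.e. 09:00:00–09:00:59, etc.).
1

To find the burst window:

1. Divide the log period into non-overlapping 1-minute windows starting at 09:00
2. Count WARNING events in each window
3. Find the window with maximum count
4. Maximum events in a window: 1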